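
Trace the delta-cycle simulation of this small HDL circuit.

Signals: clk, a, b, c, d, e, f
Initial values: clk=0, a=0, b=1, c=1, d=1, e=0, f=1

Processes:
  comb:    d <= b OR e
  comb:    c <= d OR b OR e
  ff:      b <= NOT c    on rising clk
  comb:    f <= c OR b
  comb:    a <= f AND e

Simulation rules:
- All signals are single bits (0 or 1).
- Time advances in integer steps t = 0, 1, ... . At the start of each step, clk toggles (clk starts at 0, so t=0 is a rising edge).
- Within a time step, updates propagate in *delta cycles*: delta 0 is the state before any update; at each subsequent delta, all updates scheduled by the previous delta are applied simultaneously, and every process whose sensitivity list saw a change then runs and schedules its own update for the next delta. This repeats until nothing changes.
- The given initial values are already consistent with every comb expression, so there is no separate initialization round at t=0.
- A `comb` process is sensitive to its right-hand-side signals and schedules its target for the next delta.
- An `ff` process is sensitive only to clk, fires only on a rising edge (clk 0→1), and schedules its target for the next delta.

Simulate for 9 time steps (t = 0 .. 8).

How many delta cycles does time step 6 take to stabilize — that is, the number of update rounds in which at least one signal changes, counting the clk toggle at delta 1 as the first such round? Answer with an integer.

3

[bits: a,c,f,clk,d,e,b]
t=0: Δ0=0110101 Δ1=0111101 Δ2=0111100 Δ3=0111000 Δ4=0011000 Δ5=0001000 | 5Δ
t=1: Δ0=0001000 Δ1=0000000 | 1Δ
t=2: Δ0=0000000 Δ1=0001000 Δ2=0001001 Δ3=0111101 | 3Δ
t=3: Δ0=0111101 Δ1=0110101 | 1Δ
t=4: Δ0=0110101 Δ1=0111101 Δ2=0111100 Δ3=0111000 Δ4=0011000 Δ5=0001000 | 5Δ
t=5: Δ0=0001000 Δ1=0000000 | 1Δ
t=6: Δ0=0000000 Δ1=0001000 Δ2=0001001 Δ3=0111101 | 3Δ
t=7: Δ0=0111101 Δ1=0110101 | 1Δ
t=8: Δ0=0110101 Δ1=0111101 Δ2=0111100 Δ3=0111000 Δ4=0011000 Δ5=0001000 | 5Δ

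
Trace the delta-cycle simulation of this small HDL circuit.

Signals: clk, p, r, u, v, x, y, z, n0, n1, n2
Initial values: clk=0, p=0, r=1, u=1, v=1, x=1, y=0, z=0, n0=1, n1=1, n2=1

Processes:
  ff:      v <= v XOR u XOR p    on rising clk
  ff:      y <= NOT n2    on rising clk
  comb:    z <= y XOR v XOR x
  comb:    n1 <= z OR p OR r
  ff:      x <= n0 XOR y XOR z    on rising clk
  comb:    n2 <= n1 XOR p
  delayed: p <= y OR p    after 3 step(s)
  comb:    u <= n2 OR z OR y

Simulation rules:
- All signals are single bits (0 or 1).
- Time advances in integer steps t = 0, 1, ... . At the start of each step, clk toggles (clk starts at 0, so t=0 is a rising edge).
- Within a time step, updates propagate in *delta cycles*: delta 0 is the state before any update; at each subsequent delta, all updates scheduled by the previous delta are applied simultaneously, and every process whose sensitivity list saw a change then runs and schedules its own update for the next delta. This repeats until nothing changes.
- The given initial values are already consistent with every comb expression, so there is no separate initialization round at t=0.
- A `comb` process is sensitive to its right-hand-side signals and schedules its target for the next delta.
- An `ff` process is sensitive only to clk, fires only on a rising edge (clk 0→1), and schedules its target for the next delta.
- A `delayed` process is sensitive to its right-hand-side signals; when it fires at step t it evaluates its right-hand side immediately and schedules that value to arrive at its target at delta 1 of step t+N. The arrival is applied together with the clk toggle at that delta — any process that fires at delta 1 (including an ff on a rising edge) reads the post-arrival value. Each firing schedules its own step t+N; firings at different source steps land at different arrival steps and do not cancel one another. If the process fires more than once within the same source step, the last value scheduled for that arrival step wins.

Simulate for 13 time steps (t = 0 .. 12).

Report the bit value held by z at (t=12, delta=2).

[bits: r,n2,n1,n0,clk,y,x,v,u,p,z]
t=0: Δ0=11110011100 Δ1=11111011100 Δ2=11111010100 Δ3=11111010101 | 3Δ
t=1: Δ0=11111010101 Δ1=11110010101 | 1Δ
t=2: Δ0=11110010101 Δ1=11111010101 Δ2=11111001101 | 2Δ
t=3: Δ0=11111001101 Δ1=11110001101 | 1Δ
t=4: Δ0=11110001101 Δ1=11111001101 Δ2=11111000101 Δ3=11111000100 | 3Δ
t=5: Δ0=11111000100 Δ1=11110000100 | 1Δ
t=6: Δ0=11110000100 Δ1=11111000100 Δ2=11111011100 | 2Δ
t=7: Δ0=11111011100 Δ1=11110011100 | 1Δ
t=8: Δ0=11110011100 Δ1=11111011100 Δ2=11111010100 Δ3=11111010101 | 3Δ
t=9: Δ0=11111010101 Δ1=11110010101 | 1Δ
t=10: Δ0=11110010101 Δ1=11111010101 Δ2=11111001101 | 2Δ
t=11: Δ0=11111001101 Δ1=11110001101 | 1Δ
t=12: Δ0=11110001101 Δ1=11111001101 Δ2=11111000101 Δ3=11111000100 | 3Δ

1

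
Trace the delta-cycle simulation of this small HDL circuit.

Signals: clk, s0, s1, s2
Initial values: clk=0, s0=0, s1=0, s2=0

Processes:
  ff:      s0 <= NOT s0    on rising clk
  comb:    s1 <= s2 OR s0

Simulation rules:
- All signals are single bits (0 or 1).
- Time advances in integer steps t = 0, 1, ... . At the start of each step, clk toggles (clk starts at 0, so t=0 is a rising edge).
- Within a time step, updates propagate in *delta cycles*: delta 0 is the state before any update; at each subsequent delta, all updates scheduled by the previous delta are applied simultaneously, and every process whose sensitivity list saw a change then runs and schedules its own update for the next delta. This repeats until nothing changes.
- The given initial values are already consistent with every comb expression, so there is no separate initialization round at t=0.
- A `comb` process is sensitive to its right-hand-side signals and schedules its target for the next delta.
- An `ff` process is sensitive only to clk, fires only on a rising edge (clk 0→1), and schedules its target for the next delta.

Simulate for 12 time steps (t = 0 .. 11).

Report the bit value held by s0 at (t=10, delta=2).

[bits: s0,s1,s2,clk]
t=0: Δ0=0000 Δ1=0001 Δ2=1001 Δ3=1101 | 3Δ
t=1: Δ0=1101 Δ1=1100 | 1Δ
t=2: Δ0=1100 Δ1=1101 Δ2=0101 Δ3=0001 | 3Δ
t=3: Δ0=0001 Δ1=0000 | 1Δ
t=4: Δ0=0000 Δ1=0001 Δ2=1001 Δ3=1101 | 3Δ
t=5: Δ0=1101 Δ1=1100 | 1Δ
t=6: Δ0=1100 Δ1=1101 Δ2=0101 Δ3=0001 | 3Δ
t=7: Δ0=0001 Δ1=0000 | 1Δ
t=8: Δ0=0000 Δ1=0001 Δ2=1001 Δ3=1101 | 3Δ
t=9: Δ0=1101 Δ1=1100 | 1Δ
t=10: Δ0=1100 Δ1=1101 Δ2=0101 Δ3=0001 | 3Δ
t=11: Δ0=0001 Δ1=0000 | 1Δ

0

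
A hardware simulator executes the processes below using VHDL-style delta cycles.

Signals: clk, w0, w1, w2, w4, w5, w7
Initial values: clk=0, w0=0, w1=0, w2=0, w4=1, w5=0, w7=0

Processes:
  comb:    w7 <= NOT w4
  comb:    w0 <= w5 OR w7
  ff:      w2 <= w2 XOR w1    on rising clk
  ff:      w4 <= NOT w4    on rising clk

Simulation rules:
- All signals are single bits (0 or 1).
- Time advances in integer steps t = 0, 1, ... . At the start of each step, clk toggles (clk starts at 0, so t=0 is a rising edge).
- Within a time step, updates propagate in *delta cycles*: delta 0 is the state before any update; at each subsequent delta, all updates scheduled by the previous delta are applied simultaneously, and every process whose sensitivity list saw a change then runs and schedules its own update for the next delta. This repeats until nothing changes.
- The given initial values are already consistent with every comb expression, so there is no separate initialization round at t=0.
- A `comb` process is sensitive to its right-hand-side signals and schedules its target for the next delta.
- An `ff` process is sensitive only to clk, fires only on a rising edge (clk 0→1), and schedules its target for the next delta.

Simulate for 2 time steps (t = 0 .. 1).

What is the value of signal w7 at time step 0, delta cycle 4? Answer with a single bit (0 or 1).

t=0 Δ0: w0=0 w1=0 w5=0 w2=0 clk=0 w7=0 w4=1
  Δ1: clk:0→1
  Δ2: w4:1→0
  Δ3: w7:0→1
  Δ4: w0:0→1
  (4Δ to stable)
t=1 Δ0: w0=1 w1=0 w5=0 w2=0 clk=1 w7=1 w4=0
  Δ1: clk:1→0
  (1Δ to stable)

1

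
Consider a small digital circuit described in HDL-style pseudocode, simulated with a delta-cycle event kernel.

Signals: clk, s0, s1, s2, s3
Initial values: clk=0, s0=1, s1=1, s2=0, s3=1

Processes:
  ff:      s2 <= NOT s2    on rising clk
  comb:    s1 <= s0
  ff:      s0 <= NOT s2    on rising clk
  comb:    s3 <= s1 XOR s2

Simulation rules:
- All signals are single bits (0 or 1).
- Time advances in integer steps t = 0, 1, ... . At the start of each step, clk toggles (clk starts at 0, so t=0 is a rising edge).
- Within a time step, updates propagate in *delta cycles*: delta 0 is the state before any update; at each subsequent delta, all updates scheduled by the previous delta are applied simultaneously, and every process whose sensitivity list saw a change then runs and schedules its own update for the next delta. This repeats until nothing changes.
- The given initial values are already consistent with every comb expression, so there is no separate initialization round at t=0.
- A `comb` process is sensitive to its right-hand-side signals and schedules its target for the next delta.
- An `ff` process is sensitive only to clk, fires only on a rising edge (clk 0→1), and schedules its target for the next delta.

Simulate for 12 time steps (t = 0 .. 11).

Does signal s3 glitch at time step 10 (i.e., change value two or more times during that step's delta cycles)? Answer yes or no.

t=0 Δ0: clk=0 s0=1 s2=0 s3=1 s1=1
  Δ1: clk:0→1
  Δ2: s2:0→1
  Δ3: s3:1→0
  (3Δ to stable)
t=1 Δ0: clk=1 s0=1 s2=1 s3=0 s1=1
  Δ1: clk:1→0
  (1Δ to stable)
t=2 Δ0: clk=0 s0=1 s2=1 s3=0 s1=1
  Δ1: clk:0→1
  Δ2: s0:1→0, s2:1→0
  Δ3: s3:0→1, s1:1→0
  Δ4: s3:1→0
  (4Δ to stable)
t=3 Δ0: clk=1 s0=0 s2=0 s3=0 s1=0
  Δ1: clk:1→0
  (1Δ to stable)
t=4 Δ0: clk=0 s0=0 s2=0 s3=0 s1=0
  Δ1: clk:0→1
  Δ2: s0:0→1, s2:0→1
  Δ3: s3:0→1, s1:0→1
  Δ4: s3:1→0
  (4Δ to stable)
t=5 Δ0: clk=1 s0=1 s2=1 s3=0 s1=1
  Δ1: clk:1→0
  (1Δ to stable)
t=6 Δ0: clk=0 s0=1 s2=1 s3=0 s1=1
  Δ1: clk:0→1
  Δ2: s0:1→0, s2:1→0
  Δ3: s3:0→1, s1:1→0
  Δ4: s3:1→0
  (4Δ to stable)
t=7 Δ0: clk=1 s0=0 s2=0 s3=0 s1=0
  Δ1: clk:1→0
  (1Δ to stable)
t=8 Δ0: clk=0 s0=0 s2=0 s3=0 s1=0
  Δ1: clk:0→1
  Δ2: s0:0→1, s2:0→1
  Δ3: s3:0→1, s1:0→1
  Δ4: s3:1→0
  (4Δ to stable)
t=9 Δ0: clk=1 s0=1 s2=1 s3=0 s1=1
  Δ1: clk:1→0
  (1Δ to stable)
t=10 Δ0: clk=0 s0=1 s2=1 s3=0 s1=1
  Δ1: clk:0→1
  Δ2: s0:1→0, s2:1→0
  Δ3: s3:0→1, s1:1→0
  Δ4: s3:1→0
  (4Δ to stable)
t=11 Δ0: clk=1 s0=0 s2=0 s3=0 s1=0
  Δ1: clk:1→0
  (1Δ to stable)

yes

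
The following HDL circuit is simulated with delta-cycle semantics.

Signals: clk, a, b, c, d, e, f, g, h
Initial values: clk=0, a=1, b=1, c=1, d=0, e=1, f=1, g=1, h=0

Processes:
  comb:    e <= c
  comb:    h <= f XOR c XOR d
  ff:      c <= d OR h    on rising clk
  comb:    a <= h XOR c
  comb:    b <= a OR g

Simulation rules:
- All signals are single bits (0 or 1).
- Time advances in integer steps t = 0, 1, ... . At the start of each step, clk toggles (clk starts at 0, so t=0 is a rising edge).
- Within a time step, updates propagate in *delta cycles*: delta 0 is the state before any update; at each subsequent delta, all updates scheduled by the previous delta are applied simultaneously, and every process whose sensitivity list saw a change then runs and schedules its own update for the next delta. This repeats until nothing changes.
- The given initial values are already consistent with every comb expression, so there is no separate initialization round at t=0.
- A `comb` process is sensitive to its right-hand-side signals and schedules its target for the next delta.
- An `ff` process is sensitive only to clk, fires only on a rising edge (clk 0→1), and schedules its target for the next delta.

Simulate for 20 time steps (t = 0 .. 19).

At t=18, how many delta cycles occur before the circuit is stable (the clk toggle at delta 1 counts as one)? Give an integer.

[bits: c,d,h,clk,g,f,e,b,a]
t=0: Δ0=100011111 Δ1=100111111 Δ2=000111111 Δ3=001111010 Δ4=001111011 | 4Δ
t=1: Δ0=001111011 Δ1=001011011 | 1Δ
t=2: Δ0=001011011 Δ1=001111011 Δ2=101111011 Δ3=100111110 Δ4=100111111 | 4Δ
t=3: Δ0=100111111 Δ1=100011111 | 1Δ
t=4: Δ0=100011111 Δ1=100111111 Δ2=000111111 Δ3=001111010 Δ4=001111011 | 4Δ
t=5: Δ0=001111011 Δ1=001011011 | 1Δ
t=6: Δ0=001011011 Δ1=001111011 Δ2=101111011 Δ3=100111110 Δ4=100111111 | 4Δ
t=7: Δ0=100111111 Δ1=100011111 | 1Δ
t=8: Δ0=100011111 Δ1=100111111 Δ2=000111111 Δ3=001111010 Δ4=001111011 | 4Δ
t=9: Δ0=001111011 Δ1=001011011 | 1Δ
t=10: Δ0=001011011 Δ1=001111011 Δ2=101111011 Δ3=100111110 Δ4=100111111 | 4Δ
t=11: Δ0=100111111 Δ1=100011111 | 1Δ
t=12: Δ0=100011111 Δ1=100111111 Δ2=000111111 Δ3=001111010 Δ4=001111011 | 4Δ
t=13: Δ0=001111011 Δ1=001011011 | 1Δ
t=14: Δ0=001011011 Δ1=001111011 Δ2=101111011 Δ3=100111110 Δ4=100111111 | 4Δ
t=15: Δ0=100111111 Δ1=100011111 | 1Δ
t=16: Δ0=100011111 Δ1=100111111 Δ2=000111111 Δ3=001111010 Δ4=001111011 | 4Δ
t=17: Δ0=001111011 Δ1=001011011 | 1Δ
t=18: Δ0=001011011 Δ1=001111011 Δ2=101111011 Δ3=100111110 Δ4=100111111 | 4Δ
t=19: Δ0=100111111 Δ1=100011111 | 1Δ

4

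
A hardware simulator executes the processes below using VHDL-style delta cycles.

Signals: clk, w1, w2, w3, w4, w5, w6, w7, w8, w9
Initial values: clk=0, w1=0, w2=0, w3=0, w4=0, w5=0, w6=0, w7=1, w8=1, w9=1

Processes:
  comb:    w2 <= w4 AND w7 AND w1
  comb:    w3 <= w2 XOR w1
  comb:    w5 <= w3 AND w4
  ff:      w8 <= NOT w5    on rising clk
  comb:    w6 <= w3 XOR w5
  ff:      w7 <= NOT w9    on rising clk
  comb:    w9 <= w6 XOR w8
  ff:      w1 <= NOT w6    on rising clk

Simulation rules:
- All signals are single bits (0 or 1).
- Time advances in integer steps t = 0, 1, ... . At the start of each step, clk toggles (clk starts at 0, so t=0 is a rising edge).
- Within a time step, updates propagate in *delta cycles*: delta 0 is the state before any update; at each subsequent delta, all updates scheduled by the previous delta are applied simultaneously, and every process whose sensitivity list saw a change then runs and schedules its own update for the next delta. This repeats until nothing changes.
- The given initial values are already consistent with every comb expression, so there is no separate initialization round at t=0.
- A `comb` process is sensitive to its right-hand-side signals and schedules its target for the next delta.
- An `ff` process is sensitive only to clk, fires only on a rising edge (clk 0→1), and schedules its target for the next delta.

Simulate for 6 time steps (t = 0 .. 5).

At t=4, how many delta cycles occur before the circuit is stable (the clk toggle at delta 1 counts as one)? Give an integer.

t0.Δ0 w4=0 w9=1 w6=0 w3=0 w5=0 w1=0 w2=0 w7=1 clk=0 w8=1
t0.Δ1 w4=0 w9=1 w6=0 w3=0 w5=0 w1=0 w2=0 w7=1 clk=1 w8=1
t0.Δ2 w4=0 w9=1 w6=0 w3=0 w5=0 w1=1 w2=0 w7=0 clk=1 w8=1
t0.Δ3 w4=0 w9=1 w6=0 w3=1 w5=0 w1=1 w2=0 w7=0 clk=1 w8=1
t0.Δ4 w4=0 w9=1 w6=1 w3=1 w5=0 w1=1 w2=0 w7=0 clk=1 w8=1
t0.Δ5 w4=0 w9=0 w6=1 w3=1 w5=0 w1=1 w2=0 w7=0 clk=1 w8=1
t1.Δ0 w4=0 w9=0 w6=1 w3=1 w5=0 w1=1 w2=0 w7=0 clk=1 w8=1
t1.Δ1 w4=0 w9=0 w6=1 w3=1 w5=0 w1=1 w2=0 w7=0 clk=0 w8=1
t2.Δ0 w4=0 w9=0 w6=1 w3=1 w5=0 w1=1 w2=0 w7=0 clk=0 w8=1
t2.Δ1 w4=0 w9=0 w6=1 w3=1 w5=0 w1=1 w2=0 w7=0 clk=1 w8=1
t2.Δ2 w4=0 w9=0 w6=1 w3=1 w5=0 w1=0 w2=0 w7=1 clk=1 w8=1
t2.Δ3 w4=0 w9=0 w6=1 w3=0 w5=0 w1=0 w2=0 w7=1 clk=1 w8=1
t2.Δ4 w4=0 w9=0 w6=0 w3=0 w5=0 w1=0 w2=0 w7=1 clk=1 w8=1
t2.Δ5 w4=0 w9=1 w6=0 w3=0 w5=0 w1=0 w2=0 w7=1 clk=1 w8=1
t3.Δ0 w4=0 w9=1 w6=0 w3=0 w5=0 w1=0 w2=0 w7=1 clk=1 w8=1
t3.Δ1 w4=0 w9=1 w6=0 w3=0 w5=0 w1=0 w2=0 w7=1 clk=0 w8=1
t4.Δ0 w4=0 w9=1 w6=0 w3=0 w5=0 w1=0 w2=0 w7=1 clk=0 w8=1
t4.Δ1 w4=0 w9=1 w6=0 w3=0 w5=0 w1=0 w2=0 w7=1 clk=1 w8=1
t4.Δ2 w4=0 w9=1 w6=0 w3=0 w5=0 w1=1 w2=0 w7=0 clk=1 w8=1
t4.Δ3 w4=0 w9=1 w6=0 w3=1 w5=0 w1=1 w2=0 w7=0 clk=1 w8=1
t4.Δ4 w4=0 w9=1 w6=1 w3=1 w5=0 w1=1 w2=0 w7=0 clk=1 w8=1
t4.Δ5 w4=0 w9=0 w6=1 w3=1 w5=0 w1=1 w2=0 w7=0 clk=1 w8=1
t5.Δ0 w4=0 w9=0 w6=1 w3=1 w5=0 w1=1 w2=0 w7=0 clk=1 w8=1
t5.Δ1 w4=0 w9=0 w6=1 w3=1 w5=0 w1=1 w2=0 w7=0 clk=0 w8=1

5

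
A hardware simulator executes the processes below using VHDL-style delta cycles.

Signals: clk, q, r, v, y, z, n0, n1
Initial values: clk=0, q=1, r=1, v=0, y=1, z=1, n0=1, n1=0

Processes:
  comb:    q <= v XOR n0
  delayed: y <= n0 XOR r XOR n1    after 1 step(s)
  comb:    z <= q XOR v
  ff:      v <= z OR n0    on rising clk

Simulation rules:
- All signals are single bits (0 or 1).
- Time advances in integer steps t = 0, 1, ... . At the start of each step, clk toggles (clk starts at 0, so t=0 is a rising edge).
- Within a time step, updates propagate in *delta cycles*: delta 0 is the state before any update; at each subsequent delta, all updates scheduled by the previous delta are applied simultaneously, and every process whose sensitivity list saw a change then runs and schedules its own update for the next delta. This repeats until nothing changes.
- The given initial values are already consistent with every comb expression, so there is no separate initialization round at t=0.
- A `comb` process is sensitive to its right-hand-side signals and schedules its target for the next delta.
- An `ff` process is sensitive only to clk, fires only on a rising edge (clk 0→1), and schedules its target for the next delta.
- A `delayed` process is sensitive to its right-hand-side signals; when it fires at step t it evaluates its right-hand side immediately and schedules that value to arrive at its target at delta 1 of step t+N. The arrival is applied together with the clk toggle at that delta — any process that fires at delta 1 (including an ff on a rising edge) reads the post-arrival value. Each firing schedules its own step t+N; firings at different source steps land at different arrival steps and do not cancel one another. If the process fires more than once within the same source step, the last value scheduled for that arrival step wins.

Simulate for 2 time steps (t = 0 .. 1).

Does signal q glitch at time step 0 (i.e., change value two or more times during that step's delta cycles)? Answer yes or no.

no

[bits: y,n0,q,z,clk,n1,r,v]
t=0: Δ0=11110010 Δ1=11111010 Δ2=11111011 Δ3=11001011 Δ4=11011011 | 4Δ
t=1: Δ0=11011011 Δ1=11010011 | 1Δ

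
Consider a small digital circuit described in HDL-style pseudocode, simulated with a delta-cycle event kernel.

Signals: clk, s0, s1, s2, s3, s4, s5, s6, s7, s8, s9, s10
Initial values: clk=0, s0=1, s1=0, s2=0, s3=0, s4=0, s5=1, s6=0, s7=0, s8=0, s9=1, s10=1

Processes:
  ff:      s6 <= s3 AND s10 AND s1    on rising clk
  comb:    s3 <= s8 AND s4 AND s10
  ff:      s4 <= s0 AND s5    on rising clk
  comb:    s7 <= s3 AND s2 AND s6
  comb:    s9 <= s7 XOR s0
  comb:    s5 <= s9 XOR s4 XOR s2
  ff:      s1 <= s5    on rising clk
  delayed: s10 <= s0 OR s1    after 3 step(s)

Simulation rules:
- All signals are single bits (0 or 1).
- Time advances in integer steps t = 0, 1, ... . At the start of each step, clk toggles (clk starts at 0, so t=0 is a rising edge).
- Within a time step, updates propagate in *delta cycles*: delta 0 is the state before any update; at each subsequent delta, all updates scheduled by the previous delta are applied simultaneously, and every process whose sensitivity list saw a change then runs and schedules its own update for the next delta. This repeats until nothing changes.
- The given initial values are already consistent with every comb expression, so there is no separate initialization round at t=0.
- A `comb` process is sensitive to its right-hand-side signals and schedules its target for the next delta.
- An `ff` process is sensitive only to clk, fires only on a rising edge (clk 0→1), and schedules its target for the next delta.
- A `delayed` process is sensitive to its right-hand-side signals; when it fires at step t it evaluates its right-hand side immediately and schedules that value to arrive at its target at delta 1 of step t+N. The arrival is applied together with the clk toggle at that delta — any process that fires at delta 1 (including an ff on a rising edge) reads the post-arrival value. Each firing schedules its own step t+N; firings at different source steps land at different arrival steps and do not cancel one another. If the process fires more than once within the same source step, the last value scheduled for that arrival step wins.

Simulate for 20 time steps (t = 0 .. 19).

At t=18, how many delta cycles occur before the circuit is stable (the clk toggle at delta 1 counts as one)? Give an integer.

t0.Δ0 s5=1 s6=0 s0=1 s8=0 s9=1 s3=0 s2=0 clk=0 s7=0 s1=0 s10=1 s4=0
t0.Δ1 s5=1 s6=0 s0=1 s8=0 s9=1 s3=0 s2=0 clk=1 s7=0 s1=0 s10=1 s4=0
t0.Δ2 s5=1 s6=0 s0=1 s8=0 s9=1 s3=0 s2=0 clk=1 s7=0 s1=1 s10=1 s4=1
t0.Δ3 s5=0 s6=0 s0=1 s8=0 s9=1 s3=0 s2=0 clk=1 s7=0 s1=1 s10=1 s4=1
t1.Δ0 s5=0 s6=0 s0=1 s8=0 s9=1 s3=0 s2=0 clk=1 s7=0 s1=1 s10=1 s4=1
t1.Δ1 s5=0 s6=0 s0=1 s8=0 s9=1 s3=0 s2=0 clk=0 s7=0 s1=1 s10=1 s4=1
t2.Δ0 s5=0 s6=0 s0=1 s8=0 s9=1 s3=0 s2=0 clk=0 s7=0 s1=1 s10=1 s4=1
t2.Δ1 s5=0 s6=0 s0=1 s8=0 s9=1 s3=0 s2=0 clk=1 s7=0 s1=1 s10=1 s4=1
t2.Δ2 s5=0 s6=0 s0=1 s8=0 s9=1 s3=0 s2=0 clk=1 s7=0 s1=0 s10=1 s4=0
t2.Δ3 s5=1 s6=0 s0=1 s8=0 s9=1 s3=0 s2=0 clk=1 s7=0 s1=0 s10=1 s4=0
t3.Δ0 s5=1 s6=0 s0=1 s8=0 s9=1 s3=0 s2=0 clk=1 s7=0 s1=0 s10=1 s4=0
t3.Δ1 s5=1 s6=0 s0=1 s8=0 s9=1 s3=0 s2=0 clk=0 s7=0 s1=0 s10=1 s4=0
t4.Δ0 s5=1 s6=0 s0=1 s8=0 s9=1 s3=0 s2=0 clk=0 s7=0 s1=0 s10=1 s4=0
t4.Δ1 s5=1 s6=0 s0=1 s8=0 s9=1 s3=0 s2=0 clk=1 s7=0 s1=0 s10=1 s4=0
t4.Δ2 s5=1 s6=0 s0=1 s8=0 s9=1 s3=0 s2=0 clk=1 s7=0 s1=1 s10=1 s4=1
t4.Δ3 s5=0 s6=0 s0=1 s8=0 s9=1 s3=0 s2=0 clk=1 s7=0 s1=1 s10=1 s4=1
t5.Δ0 s5=0 s6=0 s0=1 s8=0 s9=1 s3=0 s2=0 clk=1 s7=0 s1=1 s10=1 s4=1
t5.Δ1 s5=0 s6=0 s0=1 s8=0 s9=1 s3=0 s2=0 clk=0 s7=0 s1=1 s10=1 s4=1
t6.Δ0 s5=0 s6=0 s0=1 s8=0 s9=1 s3=0 s2=0 clk=0 s7=0 s1=1 s10=1 s4=1
t6.Δ1 s5=0 s6=0 s0=1 s8=0 s9=1 s3=0 s2=0 clk=1 s7=0 s1=1 s10=1 s4=1
t6.Δ2 s5=0 s6=0 s0=1 s8=0 s9=1 s3=0 s2=0 clk=1 s7=0 s1=0 s10=1 s4=0
t6.Δ3 s5=1 s6=0 s0=1 s8=0 s9=1 s3=0 s2=0 clk=1 s7=0 s1=0 s10=1 s4=0
t7.Δ0 s5=1 s6=0 s0=1 s8=0 s9=1 s3=0 s2=0 clk=1 s7=0 s1=0 s10=1 s4=0
t7.Δ1 s5=1 s6=0 s0=1 s8=0 s9=1 s3=0 s2=0 clk=0 s7=0 s1=0 s10=1 s4=0
t8.Δ0 s5=1 s6=0 s0=1 s8=0 s9=1 s3=0 s2=0 clk=0 s7=0 s1=0 s10=1 s4=0
t8.Δ1 s5=1 s6=0 s0=1 s8=0 s9=1 s3=0 s2=0 clk=1 s7=0 s1=0 s10=1 s4=0
t8.Δ2 s5=1 s6=0 s0=1 s8=0 s9=1 s3=0 s2=0 clk=1 s7=0 s1=1 s10=1 s4=1
t8.Δ3 s5=0 s6=0 s0=1 s8=0 s9=1 s3=0 s2=0 clk=1 s7=0 s1=1 s10=1 s4=1
t9.Δ0 s5=0 s6=0 s0=1 s8=0 s9=1 s3=0 s2=0 clk=1 s7=0 s1=1 s10=1 s4=1
t9.Δ1 s5=0 s6=0 s0=1 s8=0 s9=1 s3=0 s2=0 clk=0 s7=0 s1=1 s10=1 s4=1
t10.Δ0 s5=0 s6=0 s0=1 s8=0 s9=1 s3=0 s2=0 clk=0 s7=0 s1=1 s10=1 s4=1
t10.Δ1 s5=0 s6=0 s0=1 s8=0 s9=1 s3=0 s2=0 clk=1 s7=0 s1=1 s10=1 s4=1
t10.Δ2 s5=0 s6=0 s0=1 s8=0 s9=1 s3=0 s2=0 clk=1 s7=0 s1=0 s10=1 s4=0
t10.Δ3 s5=1 s6=0 s0=1 s8=0 s9=1 s3=0 s2=0 clk=1 s7=0 s1=0 s10=1 s4=0
t11.Δ0 s5=1 s6=0 s0=1 s8=0 s9=1 s3=0 s2=0 clk=1 s7=0 s1=0 s10=1 s4=0
t11.Δ1 s5=1 s6=0 s0=1 s8=0 s9=1 s3=0 s2=0 clk=0 s7=0 s1=0 s10=1 s4=0
t12.Δ0 s5=1 s6=0 s0=1 s8=0 s9=1 s3=0 s2=0 clk=0 s7=0 s1=0 s10=1 s4=0
t12.Δ1 s5=1 s6=0 s0=1 s8=0 s9=1 s3=0 s2=0 clk=1 s7=0 s1=0 s10=1 s4=0
t12.Δ2 s5=1 s6=0 s0=1 s8=0 s9=1 s3=0 s2=0 clk=1 s7=0 s1=1 s10=1 s4=1
t12.Δ3 s5=0 s6=0 s0=1 s8=0 s9=1 s3=0 s2=0 clk=1 s7=0 s1=1 s10=1 s4=1
t13.Δ0 s5=0 s6=0 s0=1 s8=0 s9=1 s3=0 s2=0 clk=1 s7=0 s1=1 s10=1 s4=1
t13.Δ1 s5=0 s6=0 s0=1 s8=0 s9=1 s3=0 s2=0 clk=0 s7=0 s1=1 s10=1 s4=1
t14.Δ0 s5=0 s6=0 s0=1 s8=0 s9=1 s3=0 s2=0 clk=0 s7=0 s1=1 s10=1 s4=1
t14.Δ1 s5=0 s6=0 s0=1 s8=0 s9=1 s3=0 s2=0 clk=1 s7=0 s1=1 s10=1 s4=1
t14.Δ2 s5=0 s6=0 s0=1 s8=0 s9=1 s3=0 s2=0 clk=1 s7=0 s1=0 s10=1 s4=0
t14.Δ3 s5=1 s6=0 s0=1 s8=0 s9=1 s3=0 s2=0 clk=1 s7=0 s1=0 s10=1 s4=0
t15.Δ0 s5=1 s6=0 s0=1 s8=0 s9=1 s3=0 s2=0 clk=1 s7=0 s1=0 s10=1 s4=0
t15.Δ1 s5=1 s6=0 s0=1 s8=0 s9=1 s3=0 s2=0 clk=0 s7=0 s1=0 s10=1 s4=0
t16.Δ0 s5=1 s6=0 s0=1 s8=0 s9=1 s3=0 s2=0 clk=0 s7=0 s1=0 s10=1 s4=0
t16.Δ1 s5=1 s6=0 s0=1 s8=0 s9=1 s3=0 s2=0 clk=1 s7=0 s1=0 s10=1 s4=0
t16.Δ2 s5=1 s6=0 s0=1 s8=0 s9=1 s3=0 s2=0 clk=1 s7=0 s1=1 s10=1 s4=1
t16.Δ3 s5=0 s6=0 s0=1 s8=0 s9=1 s3=0 s2=0 clk=1 s7=0 s1=1 s10=1 s4=1
t17.Δ0 s5=0 s6=0 s0=1 s8=0 s9=1 s3=0 s2=0 clk=1 s7=0 s1=1 s10=1 s4=1
t17.Δ1 s5=0 s6=0 s0=1 s8=0 s9=1 s3=0 s2=0 clk=0 s7=0 s1=1 s10=1 s4=1
t18.Δ0 s5=0 s6=0 s0=1 s8=0 s9=1 s3=0 s2=0 clk=0 s7=0 s1=1 s10=1 s4=1
t18.Δ1 s5=0 s6=0 s0=1 s8=0 s9=1 s3=0 s2=0 clk=1 s7=0 s1=1 s10=1 s4=1
t18.Δ2 s5=0 s6=0 s0=1 s8=0 s9=1 s3=0 s2=0 clk=1 s7=0 s1=0 s10=1 s4=0
t18.Δ3 s5=1 s6=0 s0=1 s8=0 s9=1 s3=0 s2=0 clk=1 s7=0 s1=0 s10=1 s4=0
t19.Δ0 s5=1 s6=0 s0=1 s8=0 s9=1 s3=0 s2=0 clk=1 s7=0 s1=0 s10=1 s4=0
t19.Δ1 s5=1 s6=0 s0=1 s8=0 s9=1 s3=0 s2=0 clk=0 s7=0 s1=0 s10=1 s4=0

3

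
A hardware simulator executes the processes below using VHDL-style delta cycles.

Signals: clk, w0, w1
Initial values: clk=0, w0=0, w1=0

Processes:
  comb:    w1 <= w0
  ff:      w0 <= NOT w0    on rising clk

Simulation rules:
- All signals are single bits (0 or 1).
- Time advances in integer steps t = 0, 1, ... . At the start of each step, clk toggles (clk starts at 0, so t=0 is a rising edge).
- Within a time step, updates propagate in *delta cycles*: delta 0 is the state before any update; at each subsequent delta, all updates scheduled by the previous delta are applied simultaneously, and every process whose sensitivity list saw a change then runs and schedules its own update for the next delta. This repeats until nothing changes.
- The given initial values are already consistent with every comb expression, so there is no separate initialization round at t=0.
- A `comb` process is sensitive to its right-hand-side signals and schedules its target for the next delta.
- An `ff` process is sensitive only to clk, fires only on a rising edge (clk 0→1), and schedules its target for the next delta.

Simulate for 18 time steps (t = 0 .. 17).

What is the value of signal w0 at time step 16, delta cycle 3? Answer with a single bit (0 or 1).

t0.Δ0 w1=0 w0=0 clk=0
t0.Δ1 w1=0 w0=0 clk=1
t0.Δ2 w1=0 w0=1 clk=1
t0.Δ3 w1=1 w0=1 clk=1
t1.Δ0 w1=1 w0=1 clk=1
t1.Δ1 w1=1 w0=1 clk=0
t2.Δ0 w1=1 w0=1 clk=0
t2.Δ1 w1=1 w0=1 clk=1
t2.Δ2 w1=1 w0=0 clk=1
t2.Δ3 w1=0 w0=0 clk=1
t3.Δ0 w1=0 w0=0 clk=1
t3.Δ1 w1=0 w0=0 clk=0
t4.Δ0 w1=0 w0=0 clk=0
t4.Δ1 w1=0 w0=0 clk=1
t4.Δ2 w1=0 w0=1 clk=1
t4.Δ3 w1=1 w0=1 clk=1
t5.Δ0 w1=1 w0=1 clk=1
t5.Δ1 w1=1 w0=1 clk=0
t6.Δ0 w1=1 w0=1 clk=0
t6.Δ1 w1=1 w0=1 clk=1
t6.Δ2 w1=1 w0=0 clk=1
t6.Δ3 w1=0 w0=0 clk=1
t7.Δ0 w1=0 w0=0 clk=1
t7.Δ1 w1=0 w0=0 clk=0
t8.Δ0 w1=0 w0=0 clk=0
t8.Δ1 w1=0 w0=0 clk=1
t8.Δ2 w1=0 w0=1 clk=1
t8.Δ3 w1=1 w0=1 clk=1
t9.Δ0 w1=1 w0=1 clk=1
t9.Δ1 w1=1 w0=1 clk=0
t10.Δ0 w1=1 w0=1 clk=0
t10.Δ1 w1=1 w0=1 clk=1
t10.Δ2 w1=1 w0=0 clk=1
t10.Δ3 w1=0 w0=0 clk=1
t11.Δ0 w1=0 w0=0 clk=1
t11.Δ1 w1=0 w0=0 clk=0
t12.Δ0 w1=0 w0=0 clk=0
t12.Δ1 w1=0 w0=0 clk=1
t12.Δ2 w1=0 w0=1 clk=1
t12.Δ3 w1=1 w0=1 clk=1
t13.Δ0 w1=1 w0=1 clk=1
t13.Δ1 w1=1 w0=1 clk=0
t14.Δ0 w1=1 w0=1 clk=0
t14.Δ1 w1=1 w0=1 clk=1
t14.Δ2 w1=1 w0=0 clk=1
t14.Δ3 w1=0 w0=0 clk=1
t15.Δ0 w1=0 w0=0 clk=1
t15.Δ1 w1=0 w0=0 clk=0
t16.Δ0 w1=0 w0=0 clk=0
t16.Δ1 w1=0 w0=0 clk=1
t16.Δ2 w1=0 w0=1 clk=1
t16.Δ3 w1=1 w0=1 clk=1
t17.Δ0 w1=1 w0=1 clk=1
t17.Δ1 w1=1 w0=1 clk=0

1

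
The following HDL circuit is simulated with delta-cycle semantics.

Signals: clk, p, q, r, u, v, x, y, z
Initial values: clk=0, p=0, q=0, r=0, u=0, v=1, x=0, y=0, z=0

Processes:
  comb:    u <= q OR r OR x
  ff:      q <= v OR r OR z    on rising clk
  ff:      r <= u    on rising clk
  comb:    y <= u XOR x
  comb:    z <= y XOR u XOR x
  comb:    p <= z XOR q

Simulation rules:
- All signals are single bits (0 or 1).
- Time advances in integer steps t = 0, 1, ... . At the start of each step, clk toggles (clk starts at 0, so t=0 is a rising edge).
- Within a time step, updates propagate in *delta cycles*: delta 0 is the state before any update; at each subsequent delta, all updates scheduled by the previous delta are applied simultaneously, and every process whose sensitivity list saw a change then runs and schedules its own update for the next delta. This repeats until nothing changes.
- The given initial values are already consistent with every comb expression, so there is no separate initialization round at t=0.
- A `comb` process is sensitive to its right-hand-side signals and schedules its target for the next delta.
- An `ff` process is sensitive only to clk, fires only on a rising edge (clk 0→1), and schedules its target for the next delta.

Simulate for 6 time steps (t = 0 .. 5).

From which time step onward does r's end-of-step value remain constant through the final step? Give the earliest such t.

2

[bits: p,r,q,v,u,clk,y,z,x]
t=0: Δ0=000100000 Δ1=000101000 Δ2=001101000 Δ3=101111000 Δ4=101111110 Δ5=001111100 Δ6=101111100 | 6Δ
t=1: Δ0=101111100 Δ1=101110100 | 1Δ
t=2: Δ0=101110100 Δ1=101111100 Δ2=111111100 | 2Δ
t=3: Δ0=111111100 Δ1=111110100 | 1Δ
t=4: Δ0=111110100 Δ1=111111100 | 1Δ
t=5: Δ0=111111100 Δ1=111110100 | 1Δ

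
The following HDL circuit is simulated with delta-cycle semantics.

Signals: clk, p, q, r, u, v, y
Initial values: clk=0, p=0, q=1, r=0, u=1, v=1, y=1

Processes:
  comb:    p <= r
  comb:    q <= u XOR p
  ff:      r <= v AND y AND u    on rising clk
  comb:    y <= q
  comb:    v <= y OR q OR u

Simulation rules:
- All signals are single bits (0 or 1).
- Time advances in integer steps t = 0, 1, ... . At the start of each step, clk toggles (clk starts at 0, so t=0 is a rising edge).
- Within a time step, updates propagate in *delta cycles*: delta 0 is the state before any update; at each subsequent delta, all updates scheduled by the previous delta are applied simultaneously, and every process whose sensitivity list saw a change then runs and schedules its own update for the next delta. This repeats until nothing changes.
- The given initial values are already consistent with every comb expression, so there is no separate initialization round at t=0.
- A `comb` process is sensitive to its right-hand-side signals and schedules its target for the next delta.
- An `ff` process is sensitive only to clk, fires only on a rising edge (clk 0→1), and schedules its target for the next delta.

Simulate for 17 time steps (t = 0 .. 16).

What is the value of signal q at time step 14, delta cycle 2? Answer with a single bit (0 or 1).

0

[bits: clk,q,p,r,y,u,v]
t=0: Δ0=0100111 Δ1=1100111 Δ2=1101111 Δ3=1111111 Δ4=1011111 Δ5=1011011 | 5Δ
t=1: Δ0=1011011 Δ1=0011011 | 1Δ
t=2: Δ0=0011011 Δ1=1011011 Δ2=1010011 Δ3=1000011 Δ4=1100011 Δ5=1100111 | 5Δ
t=3: Δ0=1100111 Δ1=0100111 | 1Δ
t=4: Δ0=0100111 Δ1=1100111 Δ2=1101111 Δ3=1111111 Δ4=1011111 Δ5=1011011 | 5Δ
t=5: Δ0=1011011 Δ1=0011011 | 1Δ
t=6: Δ0=0011011 Δ1=1011011 Δ2=1010011 Δ3=1000011 Δ4=1100011 Δ5=1100111 | 5Δ
t=7: Δ0=1100111 Δ1=0100111 | 1Δ
t=8: Δ0=0100111 Δ1=1100111 Δ2=1101111 Δ3=1111111 Δ4=1011111 Δ5=1011011 | 5Δ
t=9: Δ0=1011011 Δ1=0011011 | 1Δ
t=10: Δ0=0011011 Δ1=1011011 Δ2=1010011 Δ3=1000011 Δ4=1100011 Δ5=1100111 | 5Δ
t=11: Δ0=1100111 Δ1=0100111 | 1Δ
t=12: Δ0=0100111 Δ1=1100111 Δ2=1101111 Δ3=1111111 Δ4=1011111 Δ5=1011011 | 5Δ
t=13: Δ0=1011011 Δ1=0011011 | 1Δ
t=14: Δ0=0011011 Δ1=1011011 Δ2=1010011 Δ3=1000011 Δ4=1100011 Δ5=1100111 | 5Δ
t=15: Δ0=1100111 Δ1=0100111 | 1Δ
t=16: Δ0=0100111 Δ1=1100111 Δ2=1101111 Δ3=1111111 Δ4=1011111 Δ5=1011011 | 5Δ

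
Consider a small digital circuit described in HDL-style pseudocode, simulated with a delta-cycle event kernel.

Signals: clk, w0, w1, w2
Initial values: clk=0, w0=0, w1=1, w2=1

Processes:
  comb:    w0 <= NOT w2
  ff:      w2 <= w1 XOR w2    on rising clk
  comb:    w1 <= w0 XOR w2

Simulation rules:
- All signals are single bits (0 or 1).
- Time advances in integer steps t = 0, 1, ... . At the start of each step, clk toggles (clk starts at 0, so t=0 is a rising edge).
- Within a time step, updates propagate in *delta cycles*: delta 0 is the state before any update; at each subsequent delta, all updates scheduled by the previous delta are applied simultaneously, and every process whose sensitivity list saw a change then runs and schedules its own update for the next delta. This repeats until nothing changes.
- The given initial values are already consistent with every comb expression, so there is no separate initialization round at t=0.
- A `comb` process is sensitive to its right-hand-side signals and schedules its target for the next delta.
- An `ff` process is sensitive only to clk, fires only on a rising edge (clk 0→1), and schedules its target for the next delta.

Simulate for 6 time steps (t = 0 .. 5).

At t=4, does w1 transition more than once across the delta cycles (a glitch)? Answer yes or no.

yes

[bits: w0,clk,w2,w1]
t=0: Δ0=0011 Δ1=0111 Δ2=0101 Δ3=1100 Δ4=1101 | 4Δ
t=1: Δ0=1101 Δ1=1001 | 1Δ
t=2: Δ0=1001 Δ1=1101 Δ2=1111 Δ3=0110 Δ4=0111 | 4Δ
t=3: Δ0=0111 Δ1=0011 | 1Δ
t=4: Δ0=0011 Δ1=0111 Δ2=0101 Δ3=1100 Δ4=1101 | 4Δ
t=5: Δ0=1101 Δ1=1001 | 1Δ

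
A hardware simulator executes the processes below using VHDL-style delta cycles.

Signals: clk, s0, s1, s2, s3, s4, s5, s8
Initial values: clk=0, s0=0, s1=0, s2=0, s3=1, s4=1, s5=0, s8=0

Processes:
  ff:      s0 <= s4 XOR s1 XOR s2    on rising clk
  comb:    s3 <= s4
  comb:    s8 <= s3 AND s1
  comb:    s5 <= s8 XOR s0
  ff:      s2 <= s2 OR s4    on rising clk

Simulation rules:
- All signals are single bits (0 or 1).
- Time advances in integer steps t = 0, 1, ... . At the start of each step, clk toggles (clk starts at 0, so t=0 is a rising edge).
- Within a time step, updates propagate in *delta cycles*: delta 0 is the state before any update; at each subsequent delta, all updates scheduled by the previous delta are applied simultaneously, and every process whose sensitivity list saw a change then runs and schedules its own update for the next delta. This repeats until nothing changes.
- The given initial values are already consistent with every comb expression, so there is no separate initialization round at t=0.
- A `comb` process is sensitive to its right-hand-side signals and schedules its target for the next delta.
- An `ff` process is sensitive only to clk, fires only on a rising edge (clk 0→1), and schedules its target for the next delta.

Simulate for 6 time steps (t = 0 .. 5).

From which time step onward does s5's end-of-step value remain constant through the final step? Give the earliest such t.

t=0 Δ0: s5=0 s0=0 clk=0 s2=0 s1=0 s4=1 s8=0 s3=1
  Δ1: clk:0→1
  Δ2: s0:0→1, s2:0→1
  Δ3: s5:0→1
  (3Δ to stable)
t=1 Δ0: s5=1 s0=1 clk=1 s2=1 s1=0 s4=1 s8=0 s3=1
  Δ1: clk:1→0
  (1Δ to stable)
t=2 Δ0: s5=1 s0=1 clk=0 s2=1 s1=0 s4=1 s8=0 s3=1
  Δ1: clk:0→1
  Δ2: s0:1→0
  Δ3: s5:1→0
  (3Δ to stable)
t=3 Δ0: s5=0 s0=0 clk=1 s2=1 s1=0 s4=1 s8=0 s3=1
  Δ1: clk:1→0
  (1Δ to stable)
t=4 Δ0: s5=0 s0=0 clk=0 s2=1 s1=0 s4=1 s8=0 s3=1
  Δ1: clk:0→1
  (1Δ to stable)
t=5 Δ0: s5=0 s0=0 clk=1 s2=1 s1=0 s4=1 s8=0 s3=1
  Δ1: clk:1→0
  (1Δ to stable)

2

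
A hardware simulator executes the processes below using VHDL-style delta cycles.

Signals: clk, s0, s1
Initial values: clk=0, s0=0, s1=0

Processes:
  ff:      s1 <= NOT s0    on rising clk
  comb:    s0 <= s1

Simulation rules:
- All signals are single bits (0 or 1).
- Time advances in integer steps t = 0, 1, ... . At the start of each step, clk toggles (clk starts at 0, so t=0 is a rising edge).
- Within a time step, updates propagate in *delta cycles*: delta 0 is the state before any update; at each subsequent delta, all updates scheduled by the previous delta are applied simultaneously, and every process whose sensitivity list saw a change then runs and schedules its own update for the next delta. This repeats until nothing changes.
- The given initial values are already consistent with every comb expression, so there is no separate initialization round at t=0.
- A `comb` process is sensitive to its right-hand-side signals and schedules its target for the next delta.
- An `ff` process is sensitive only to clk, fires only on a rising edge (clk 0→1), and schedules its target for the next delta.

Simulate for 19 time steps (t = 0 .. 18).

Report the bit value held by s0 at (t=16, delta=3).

1

[bits: s1,s0,clk]
t=0: Δ0=000 Δ1=001 Δ2=101 Δ3=111 | 3Δ
t=1: Δ0=111 Δ1=110 | 1Δ
t=2: Δ0=110 Δ1=111 Δ2=011 Δ3=001 | 3Δ
t=3: Δ0=001 Δ1=000 | 1Δ
t=4: Δ0=000 Δ1=001 Δ2=101 Δ3=111 | 3Δ
t=5: Δ0=111 Δ1=110 | 1Δ
t=6: Δ0=110 Δ1=111 Δ2=011 Δ3=001 | 3Δ
t=7: Δ0=001 Δ1=000 | 1Δ
t=8: Δ0=000 Δ1=001 Δ2=101 Δ3=111 | 3Δ
t=9: Δ0=111 Δ1=110 | 1Δ
t=10: Δ0=110 Δ1=111 Δ2=011 Δ3=001 | 3Δ
t=11: Δ0=001 Δ1=000 | 1Δ
t=12: Δ0=000 Δ1=001 Δ2=101 Δ3=111 | 3Δ
t=13: Δ0=111 Δ1=110 | 1Δ
t=14: Δ0=110 Δ1=111 Δ2=011 Δ3=001 | 3Δ
t=15: Δ0=001 Δ1=000 | 1Δ
t=16: Δ0=000 Δ1=001 Δ2=101 Δ3=111 | 3Δ
t=17: Δ0=111 Δ1=110 | 1Δ
t=18: Δ0=110 Δ1=111 Δ2=011 Δ3=001 | 3Δ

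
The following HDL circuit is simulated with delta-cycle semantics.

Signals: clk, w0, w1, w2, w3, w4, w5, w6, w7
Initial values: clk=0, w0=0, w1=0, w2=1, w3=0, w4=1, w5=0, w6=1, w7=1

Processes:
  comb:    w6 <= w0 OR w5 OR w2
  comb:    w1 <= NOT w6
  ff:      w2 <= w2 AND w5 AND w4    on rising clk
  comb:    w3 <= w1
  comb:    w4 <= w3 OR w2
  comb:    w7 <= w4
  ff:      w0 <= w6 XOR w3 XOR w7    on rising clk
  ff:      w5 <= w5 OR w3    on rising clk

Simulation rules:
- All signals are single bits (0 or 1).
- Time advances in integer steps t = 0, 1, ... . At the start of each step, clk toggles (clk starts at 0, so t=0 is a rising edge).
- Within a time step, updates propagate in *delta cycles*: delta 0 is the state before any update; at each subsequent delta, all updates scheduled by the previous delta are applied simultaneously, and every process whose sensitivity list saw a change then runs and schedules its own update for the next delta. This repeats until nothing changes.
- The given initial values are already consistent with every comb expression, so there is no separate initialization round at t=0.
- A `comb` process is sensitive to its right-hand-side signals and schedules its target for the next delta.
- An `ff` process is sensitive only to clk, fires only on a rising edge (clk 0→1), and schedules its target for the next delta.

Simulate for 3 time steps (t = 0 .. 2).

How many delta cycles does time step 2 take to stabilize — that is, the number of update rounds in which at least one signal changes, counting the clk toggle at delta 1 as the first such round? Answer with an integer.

[bits: w4,w1,w3,w0,w7,clk,w2,w5,w6]
t=0: Δ0=100010101 Δ1=100011101 Δ2=100011001 Δ3=000011000 Δ4=010001000 Δ5=011001000 Δ6=111001000 Δ7=111011000 | 7Δ
t=1: Δ0=111011000 Δ1=111010000 | 1Δ
t=2: Δ0=111010000 Δ1=111011000 Δ2=111011010 Δ3=111011011 Δ4=101011011 Δ5=100011011 Δ6=000011011 Δ7=000001011 | 7Δ

7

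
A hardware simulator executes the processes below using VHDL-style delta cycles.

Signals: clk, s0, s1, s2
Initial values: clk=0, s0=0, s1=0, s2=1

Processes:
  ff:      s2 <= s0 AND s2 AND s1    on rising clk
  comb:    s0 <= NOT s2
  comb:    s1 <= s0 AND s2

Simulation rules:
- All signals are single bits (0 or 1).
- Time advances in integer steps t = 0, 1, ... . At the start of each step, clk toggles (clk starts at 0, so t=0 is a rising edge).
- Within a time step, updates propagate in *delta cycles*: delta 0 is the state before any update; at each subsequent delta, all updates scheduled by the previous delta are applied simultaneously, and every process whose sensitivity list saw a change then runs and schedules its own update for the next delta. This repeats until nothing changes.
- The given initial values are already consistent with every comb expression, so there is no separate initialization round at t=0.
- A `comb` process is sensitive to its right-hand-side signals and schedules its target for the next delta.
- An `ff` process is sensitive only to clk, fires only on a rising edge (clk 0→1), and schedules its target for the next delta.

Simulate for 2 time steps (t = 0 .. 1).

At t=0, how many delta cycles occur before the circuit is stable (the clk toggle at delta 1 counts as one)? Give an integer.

3

t=0 Δ0: s2=1 clk=0 s0=0 s1=0
  Δ1: clk:0→1
  Δ2: s2:1→0
  Δ3: s0:0→1
  (3Δ to stable)
t=1 Δ0: s2=0 clk=1 s0=1 s1=0
  Δ1: clk:1→0
  (1Δ to stable)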